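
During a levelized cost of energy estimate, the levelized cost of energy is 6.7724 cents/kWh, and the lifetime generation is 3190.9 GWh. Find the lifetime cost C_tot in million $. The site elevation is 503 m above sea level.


C_tot = LCOE / 100 * E_tot
C_tot = 6.7724 / 100 * 3190.9
C_tot = 216.10 million $


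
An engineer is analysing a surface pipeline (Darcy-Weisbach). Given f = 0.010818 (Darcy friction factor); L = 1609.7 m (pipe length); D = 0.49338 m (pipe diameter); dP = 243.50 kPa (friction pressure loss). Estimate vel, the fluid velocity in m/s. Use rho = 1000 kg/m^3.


vel = sqrt(dP*1000*2*D / (f*L*rho))
vel = sqrt(243.50*1000*2*0.49338 / (0.010818*1609.7*1000))
vel = 3.7146 m/s


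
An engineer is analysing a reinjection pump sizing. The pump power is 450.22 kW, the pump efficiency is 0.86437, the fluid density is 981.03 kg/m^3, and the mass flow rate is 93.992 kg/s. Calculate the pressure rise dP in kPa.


dP = P_pump * rho * eta / mdot
dP = 450.22 * 981.03 * 0.86437 / 93.992
dP = 4061.8 kPa


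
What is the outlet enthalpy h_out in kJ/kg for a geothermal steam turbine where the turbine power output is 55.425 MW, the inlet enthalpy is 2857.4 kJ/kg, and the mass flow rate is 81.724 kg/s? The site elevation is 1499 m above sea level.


h_out = h_in - P * 1000 / mdot
h_out = 2857.4 - 55.425 * 1000 / 81.724
h_out = 2179.2 kJ/kg


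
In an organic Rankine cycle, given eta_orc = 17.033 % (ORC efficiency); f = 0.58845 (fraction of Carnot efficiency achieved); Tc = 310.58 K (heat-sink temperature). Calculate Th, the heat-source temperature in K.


Th = Tc / (1 - (eta_orc/100)/f)
Th = 310.58 / (1 - (17.033/100)/0.58845)
Th = 437.10 K


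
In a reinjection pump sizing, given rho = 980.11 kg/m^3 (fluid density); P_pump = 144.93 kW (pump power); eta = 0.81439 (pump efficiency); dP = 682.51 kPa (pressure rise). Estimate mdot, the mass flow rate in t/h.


mdot = P_pump * rho * eta / dP
mdot = 144.93 * 980.11 * 0.81439 / 682.51
mdot = 169.4949 kg/s
Convert: 169.4949 kg/s * 3.6 = 610.18 t/h
mdot = 610.18 t/h


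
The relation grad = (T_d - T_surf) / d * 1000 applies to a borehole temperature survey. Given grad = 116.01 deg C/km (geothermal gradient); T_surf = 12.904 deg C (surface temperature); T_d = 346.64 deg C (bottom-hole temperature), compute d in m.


d = (T_d - T_surf) / grad * 1000
d = (346.64 - 12.904) / 116.01 * 1000
d = 2876.8 m


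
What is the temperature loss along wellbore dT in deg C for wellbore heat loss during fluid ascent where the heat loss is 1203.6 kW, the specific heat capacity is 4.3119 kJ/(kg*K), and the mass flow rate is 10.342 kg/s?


dT = Q_loss / (mdot * cp)
dT = 1203.6 / (10.342 * 4.3119)
dT = 26.99038 K
Convert (temperature difference, 1 K = 1 deg C): 26.99038 K = 26.99038 deg C
dT = 26.990 deg C


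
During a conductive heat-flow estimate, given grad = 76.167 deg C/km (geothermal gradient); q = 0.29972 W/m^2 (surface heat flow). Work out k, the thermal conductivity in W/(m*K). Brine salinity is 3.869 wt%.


k = q * 1000 / grad
k = 0.29972 * 1000 / 76.167
k = 3.9350 W/(m*K)


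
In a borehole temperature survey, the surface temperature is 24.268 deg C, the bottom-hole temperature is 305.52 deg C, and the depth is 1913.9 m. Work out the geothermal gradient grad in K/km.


grad = (T_d - T_surf) / d * 1000
grad = (305.52 - 24.268) / 1913.9 * 1000
grad = 146.9523 deg C/km
Convert: 146.9523 deg C/km * 1.0 = 146.95 K/km
grad = 146.95 K/km


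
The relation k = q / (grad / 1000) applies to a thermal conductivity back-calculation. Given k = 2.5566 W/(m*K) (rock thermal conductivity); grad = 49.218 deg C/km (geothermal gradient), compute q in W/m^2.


q = k * grad / 1000
q = 2.5566 * 49.218 / 1000
q = 0.12583 W/m^2


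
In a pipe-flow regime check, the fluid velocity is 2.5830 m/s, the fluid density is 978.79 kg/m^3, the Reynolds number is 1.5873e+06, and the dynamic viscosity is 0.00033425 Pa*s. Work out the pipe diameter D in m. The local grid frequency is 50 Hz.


D = Re * mu / (rho * vel)
D = 1.5873e+06 * 0.00033425 / (978.79 * 2.5830)
D = 0.20985 m


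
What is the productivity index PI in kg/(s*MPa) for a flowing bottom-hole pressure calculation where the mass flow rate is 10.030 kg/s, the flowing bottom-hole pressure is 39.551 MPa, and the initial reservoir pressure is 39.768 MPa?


PI = mdot / (P_i - P_wf)
PI = 10.030 / (39.768 - 39.551)
PI = 46.221 kg/(s*MPa)


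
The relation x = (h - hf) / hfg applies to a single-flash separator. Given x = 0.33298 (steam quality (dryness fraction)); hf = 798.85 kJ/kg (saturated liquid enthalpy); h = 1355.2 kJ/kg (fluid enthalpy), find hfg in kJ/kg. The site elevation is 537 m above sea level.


hfg = (h - hf) / x
hfg = (1355.2 - 798.85) / 0.33298
hfg = 1670.8 kJ/kg


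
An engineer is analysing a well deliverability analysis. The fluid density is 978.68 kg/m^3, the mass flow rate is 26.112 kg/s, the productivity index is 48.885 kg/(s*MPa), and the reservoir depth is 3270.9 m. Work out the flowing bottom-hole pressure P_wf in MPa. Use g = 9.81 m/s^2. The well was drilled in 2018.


Step 1: P_i = rho*g*h/1e6 = 978.68*9.81*3270.9/1e6 = 31.40342 MPa
Step 2: P_wf = P_i - mdot/PI = 31.40342 - 26.112/48.885 = 30.869 MPa
P_wf = 30.869 MPa


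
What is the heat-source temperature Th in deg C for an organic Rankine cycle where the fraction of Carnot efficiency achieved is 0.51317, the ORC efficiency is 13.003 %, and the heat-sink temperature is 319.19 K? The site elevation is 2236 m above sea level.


Th = Tc / (1 - (eta_orc/100)/f)
Th = 319.19 / (1 - (13.003/100)/0.51317)
Th = 427.5167 K
Convert to deg C: 427.5167 - 273.15 = 154.37 deg C
Th = 154.37 deg C


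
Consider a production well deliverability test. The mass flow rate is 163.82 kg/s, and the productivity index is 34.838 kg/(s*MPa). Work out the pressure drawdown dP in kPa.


dP = mdot * 1000 / PI
dP = 163.82 * 1000 / 34.838
dP = 4702.3 kPa


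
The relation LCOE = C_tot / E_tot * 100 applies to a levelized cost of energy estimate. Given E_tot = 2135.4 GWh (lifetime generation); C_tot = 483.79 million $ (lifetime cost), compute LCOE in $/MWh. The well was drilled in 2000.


LCOE = C_tot / E_tot * 100
LCOE = 483.79 / 2135.4 * 100
LCOE = 22.65571 cents/kWh
Convert: 22.65571 cents/kWh * 10.0 = 226.56 $/MWh
LCOE = 226.56 $/MWh


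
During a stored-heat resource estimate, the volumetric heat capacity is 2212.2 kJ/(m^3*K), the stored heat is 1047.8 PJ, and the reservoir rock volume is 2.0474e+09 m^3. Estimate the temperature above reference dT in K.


dT = Q_s * 1e12 / (Vr * rhoc)
dT = 1047.8 * 1e12 / (2.0474e+09 * 2212.2)
dT = 231.34 K


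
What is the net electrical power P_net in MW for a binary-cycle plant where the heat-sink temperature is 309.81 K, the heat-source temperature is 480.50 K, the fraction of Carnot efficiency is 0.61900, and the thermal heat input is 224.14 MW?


Step 1: eta = (1 - Tc/Th)*f = (1 - 309.81/480.5)*0.619 = 0.2198899
Step 2: P_net = eta * Q_in = 0.2198899 * 224.14 = 49.286 MW
P_net = 49.286 MW


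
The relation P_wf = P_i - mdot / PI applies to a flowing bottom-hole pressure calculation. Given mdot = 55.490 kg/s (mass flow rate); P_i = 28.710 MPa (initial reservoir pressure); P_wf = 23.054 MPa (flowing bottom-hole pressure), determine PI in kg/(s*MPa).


PI = mdot / (P_i - P_wf)
PI = 55.490 / (28.710 - 23.054)
PI = 9.8108 kg/(s*MPa)


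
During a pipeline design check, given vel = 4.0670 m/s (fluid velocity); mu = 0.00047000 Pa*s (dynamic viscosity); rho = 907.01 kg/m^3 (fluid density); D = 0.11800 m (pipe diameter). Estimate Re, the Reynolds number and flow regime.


Step 1: Re = rho*vel*D/mu = 907.01*4.067*0.118/0.00047 = 9.2613e+05
Step 2: Re = 9.2613e+05 > 4000, so flow is turbulent.
Re = 9.2613e+05 (turbulent)


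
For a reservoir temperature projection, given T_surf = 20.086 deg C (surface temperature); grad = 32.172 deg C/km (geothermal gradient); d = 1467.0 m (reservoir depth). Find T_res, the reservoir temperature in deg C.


T_res = T_surf + grad * d / 1000
T_res = 20.086 + 32.172 * 1467.0 / 1000
T_res = 67.282 deg C


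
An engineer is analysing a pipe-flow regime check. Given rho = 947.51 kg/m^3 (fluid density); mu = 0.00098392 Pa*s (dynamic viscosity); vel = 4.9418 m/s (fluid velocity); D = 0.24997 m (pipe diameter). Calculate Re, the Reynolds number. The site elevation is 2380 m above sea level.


Re = rho * vel * D / mu
Re = 947.51 * 4.9418 * 0.24997 / 0.00098392
Re = 1.1896e+06


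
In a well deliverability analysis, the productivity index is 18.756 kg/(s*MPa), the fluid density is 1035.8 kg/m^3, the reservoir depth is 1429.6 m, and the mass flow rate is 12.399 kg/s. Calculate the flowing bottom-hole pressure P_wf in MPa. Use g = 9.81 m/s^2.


Step 1: P_i = rho*g*h/1e6 = 1035.8*9.81*1429.6/1e6 = 14.52645 MPa
Step 2: P_wf = P_i - mdot/PI = 14.52645 - 12.399/18.756 = 13.865 MPa
P_wf = 13.865 MPa


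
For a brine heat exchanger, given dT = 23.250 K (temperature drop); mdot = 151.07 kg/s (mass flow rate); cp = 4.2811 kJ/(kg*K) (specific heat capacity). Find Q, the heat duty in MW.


Q = mdot * cp * dT / 1000
Q = 151.07 * 4.2811 * 23.250 / 1000
Q = 15.037 MW


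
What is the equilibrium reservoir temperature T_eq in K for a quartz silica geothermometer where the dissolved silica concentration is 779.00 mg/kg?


T_eq = 1309 / (5.19 - log10(SiO2)) - 273.15
T_eq = 1309 / (5.19 - log10(779.00)) - 273.15
T_eq = 296.3611 deg C
Convert to K: 296.3611 + 273.15 = 569.51 K
T_eq = 569.51 K


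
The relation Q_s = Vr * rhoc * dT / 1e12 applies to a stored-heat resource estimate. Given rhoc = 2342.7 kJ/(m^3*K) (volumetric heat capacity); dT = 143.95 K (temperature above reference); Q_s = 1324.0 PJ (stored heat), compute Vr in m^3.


Vr = Q_s * 1e12 / (rhoc * dT)
Vr = 1324.0 * 1e12 / (2342.7 * 143.95)
Vr = 3.9261e+09 m^3


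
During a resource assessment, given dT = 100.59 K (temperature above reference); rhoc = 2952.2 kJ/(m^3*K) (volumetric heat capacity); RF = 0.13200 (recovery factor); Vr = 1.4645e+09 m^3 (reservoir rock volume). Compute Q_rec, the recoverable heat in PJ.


Step 1: Q_s = Vr*rhoc*dT/1e12 = 1.4645e+09*2952.2*100.59/1e12 = 434.9006 PJ
Step 2: Q_rec = Q_s * RF = 434.9006 * 0.132 = 57.407 PJ
Q_rec = 57.407 PJ


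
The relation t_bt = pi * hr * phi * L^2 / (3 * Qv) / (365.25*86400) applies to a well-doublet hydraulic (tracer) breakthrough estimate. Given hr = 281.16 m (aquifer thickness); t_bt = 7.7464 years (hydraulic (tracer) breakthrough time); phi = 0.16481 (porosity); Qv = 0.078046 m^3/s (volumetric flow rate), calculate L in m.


L = sqrt(t_bt*365.25*86400*3*Qv / (pi*hr*phi))
L = sqrt(7.7464*365.25*86400*3*0.078046 / (pi*281.16*0.16481))
L = 627.04 m


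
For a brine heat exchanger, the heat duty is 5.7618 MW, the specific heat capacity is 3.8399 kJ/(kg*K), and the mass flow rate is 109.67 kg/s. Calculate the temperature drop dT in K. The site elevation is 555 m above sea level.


dT = Q * 1000 / (mdot * cp)
dT = 5.7618 * 1000 / (109.67 * 3.8399)
dT = 13.682 K


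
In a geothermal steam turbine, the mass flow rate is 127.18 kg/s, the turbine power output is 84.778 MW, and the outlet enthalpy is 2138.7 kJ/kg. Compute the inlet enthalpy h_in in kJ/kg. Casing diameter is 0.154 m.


h_in = h_out + P * 1000 / mdot
h_in = 2138.7 + 84.778 * 1000 / 127.18
h_in = 2805.3 kJ/kg


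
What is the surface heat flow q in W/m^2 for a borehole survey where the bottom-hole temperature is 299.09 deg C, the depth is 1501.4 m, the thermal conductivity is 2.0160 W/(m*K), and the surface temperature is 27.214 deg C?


Step 1: grad = (T_d - T_surf)/d * 1000 = (299.09 - 27.214)/1501.4 * 1000 = 181.0817 deg C/km
Step 2: q = k * grad / 1000 = 2.016 * 181.0817 / 1000 = 0.36506 W/m^2
q = 0.36506 W/m^2


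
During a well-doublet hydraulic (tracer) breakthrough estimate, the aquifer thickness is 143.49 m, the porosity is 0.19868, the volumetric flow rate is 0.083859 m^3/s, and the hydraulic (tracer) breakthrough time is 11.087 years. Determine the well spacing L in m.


L = sqrt(t_bt*365.25*86400*3*Qv / (pi*hr*phi))
L = sqrt(11.087*365.25*86400*3*0.083859 / (pi*143.49*0.19868))
L = 991.36 m


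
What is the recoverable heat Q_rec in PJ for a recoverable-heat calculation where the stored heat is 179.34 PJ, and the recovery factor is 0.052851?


Q_rec = Q_s * RF
Q_rec = 179.34 * 0.052851
Q_rec = 9.4783 PJ


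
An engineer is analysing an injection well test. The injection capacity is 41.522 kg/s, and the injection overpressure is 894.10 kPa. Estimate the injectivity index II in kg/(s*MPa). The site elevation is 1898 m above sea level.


II = mdot * 1000 / dP
II = 41.522 * 1000 / 894.10
II = 46.440 kg/(s*MPa)


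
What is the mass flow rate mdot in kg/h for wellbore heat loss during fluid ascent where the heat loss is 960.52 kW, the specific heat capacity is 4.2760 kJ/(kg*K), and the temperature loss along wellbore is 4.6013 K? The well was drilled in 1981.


mdot = Q_loss / (cp * dT)
mdot = 960.52 / (4.2760 * 4.6013)
mdot = 48.81892 kg/s
Convert: 48.81892 kg/s * 3600.0 = 1.7575e+05 kg/h
mdot = 1.7575e+05 kg/h


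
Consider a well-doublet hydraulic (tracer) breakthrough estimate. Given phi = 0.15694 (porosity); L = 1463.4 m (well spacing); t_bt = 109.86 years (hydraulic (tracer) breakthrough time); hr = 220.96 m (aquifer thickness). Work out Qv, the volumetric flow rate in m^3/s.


Qv = pi*hr*phi*L^2 / (3*t_bt*365.25*86400)
Qv = pi*220.96*0.15694*1463.4^2 / (3*109.86*365.25*86400)
Qv = 0.022432 m^3/s


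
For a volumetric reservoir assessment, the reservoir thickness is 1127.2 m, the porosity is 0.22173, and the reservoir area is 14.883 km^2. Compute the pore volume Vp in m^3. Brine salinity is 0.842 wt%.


Vp = A * 1e6 * hr * phi
Vp = 14.883 * 1e6 * 1127.2 * 0.22173
Vp = 3.7198e+09 m^3


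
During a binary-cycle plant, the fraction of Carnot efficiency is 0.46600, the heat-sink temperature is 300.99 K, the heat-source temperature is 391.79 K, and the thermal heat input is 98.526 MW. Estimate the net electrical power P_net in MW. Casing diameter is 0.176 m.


Step 1: eta = (1 - Tc/Th)*f = (1 - 300.99/391.79)*0.466 = 0.1079987
Step 2: P_net = eta * Q_in = 0.1079987 * 98.526 = 10.641 MW
P_net = 10.641 MW


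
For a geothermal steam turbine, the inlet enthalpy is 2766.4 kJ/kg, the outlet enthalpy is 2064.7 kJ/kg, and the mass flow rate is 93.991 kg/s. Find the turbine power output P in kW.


P = mdot * (h_in - h_out) / 1000
P = 93.991 * (2766.4 - 2064.7) / 1000
P = 65.95348 MW
Convert: 65.95348 MW * 1000.0 = 65953 kW
P = 65953 kW


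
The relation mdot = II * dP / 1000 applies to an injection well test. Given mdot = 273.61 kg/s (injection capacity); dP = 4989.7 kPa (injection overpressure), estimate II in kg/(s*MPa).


II = mdot * 1000 / dP
II = 273.61 * 1000 / 4989.7
II = 54.835 kg/(s*MPa)


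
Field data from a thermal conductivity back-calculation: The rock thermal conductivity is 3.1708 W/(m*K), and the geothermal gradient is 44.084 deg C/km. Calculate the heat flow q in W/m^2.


q = k * grad / 1000
q = 3.1708 * 44.084 / 1000
q = 0.13978 W/m^2


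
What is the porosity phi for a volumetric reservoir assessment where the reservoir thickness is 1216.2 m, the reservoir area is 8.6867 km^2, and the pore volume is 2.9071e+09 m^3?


phi = Vp / (A * 1e6 * hr)
phi = 2.9071e+09 / (8.6867 * 1e6 * 1216.2)
phi = 0.27517


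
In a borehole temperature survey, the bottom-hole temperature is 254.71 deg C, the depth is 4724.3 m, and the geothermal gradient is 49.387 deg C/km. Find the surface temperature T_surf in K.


T_surf = T_d - grad * d / 1000
T_surf = 254.71 - 49.387 * 4724.3 / 1000
T_surf = 21.39100 deg C
Convert to K: 21.39100 + 273.15 = 294.54 K
T_surf = 294.54 K


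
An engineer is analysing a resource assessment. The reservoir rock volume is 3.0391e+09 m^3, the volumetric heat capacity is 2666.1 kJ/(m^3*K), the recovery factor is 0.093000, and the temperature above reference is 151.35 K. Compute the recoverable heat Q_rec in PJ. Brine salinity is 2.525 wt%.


Step 1: Q_s = Vr*rhoc*dT/1e12 = 3.0391e+09*2666.1*151.35/1e12 = 1226.320 PJ
Step 2: Q_rec = Q_s * RF = 1226.320 * 0.093 = 114.05 PJ
Q_rec = 114.05 PJ


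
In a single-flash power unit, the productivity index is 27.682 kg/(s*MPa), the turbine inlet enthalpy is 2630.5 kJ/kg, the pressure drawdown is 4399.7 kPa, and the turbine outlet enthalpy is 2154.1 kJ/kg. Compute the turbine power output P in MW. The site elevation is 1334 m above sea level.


Step 1: mdot = PI * dP / 1000 = 27.682 * 4399.7 / 1000 = 121.7925 kg/s
Step 2: P = mdot*(h_in - h_out)/1000 = 121.7925*(2630.5 - 2154.1)/1000 = 58.022 MW
P = 58.022 MW


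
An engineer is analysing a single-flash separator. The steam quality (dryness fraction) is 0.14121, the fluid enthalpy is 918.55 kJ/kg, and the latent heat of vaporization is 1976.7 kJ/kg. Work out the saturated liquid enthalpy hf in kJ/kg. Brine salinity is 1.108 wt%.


hf = h - x * hfg
hf = 918.55 - 0.14121 * 1976.7
hf = 639.42 kJ/kg


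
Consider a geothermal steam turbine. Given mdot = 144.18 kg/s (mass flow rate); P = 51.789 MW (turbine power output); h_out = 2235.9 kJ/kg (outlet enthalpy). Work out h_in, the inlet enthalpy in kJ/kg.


h_in = h_out + P * 1000 / mdot
h_in = 2235.9 + 51.789 * 1000 / 144.18
h_in = 2595.1 kJ/kg


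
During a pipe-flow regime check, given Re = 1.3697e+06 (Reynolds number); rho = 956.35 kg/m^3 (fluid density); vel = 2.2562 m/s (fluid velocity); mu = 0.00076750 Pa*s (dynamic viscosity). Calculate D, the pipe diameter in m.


D = Re * mu / (rho * vel)
D = 1.3697e+06 * 0.00076750 / (956.35 * 2.2562)
D = 0.48720 m


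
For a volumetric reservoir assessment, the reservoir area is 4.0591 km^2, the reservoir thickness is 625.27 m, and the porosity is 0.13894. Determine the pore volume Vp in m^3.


Vp = A * 1e6 * hr * phi
Vp = 4.0591 * 1e6 * 625.27 * 0.13894
Vp = 3.5263e+08 m^3


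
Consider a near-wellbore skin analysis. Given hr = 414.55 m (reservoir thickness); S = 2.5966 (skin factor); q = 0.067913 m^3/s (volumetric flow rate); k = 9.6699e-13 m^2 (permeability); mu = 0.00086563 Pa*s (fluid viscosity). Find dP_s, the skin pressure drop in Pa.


dP_s = S * q * mu / (2*pi*k*hr) / 1000
dP_s = 2.5966 * 0.067913 * 0.00086563 / (2*pi*9.6699e-13*414.55) / 1000
dP_s = 60.60542 kPa
Convert: 60.60542 kPa * 1000.0 = 60605 Pa
dP_s = 60605 Pa


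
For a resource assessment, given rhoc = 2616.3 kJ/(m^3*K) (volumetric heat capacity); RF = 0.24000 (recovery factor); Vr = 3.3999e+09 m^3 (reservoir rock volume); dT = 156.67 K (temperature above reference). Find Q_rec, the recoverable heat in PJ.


Step 1: Q_s = Vr*rhoc*dT/1e12 = 3.3999e+09*2616.3*156.67/1e12 = 1393.604 PJ
Step 2: Q_rec = Q_s * RF = 1393.604 * 0.24 = 334.46 PJ
Q_rec = 334.46 PJ


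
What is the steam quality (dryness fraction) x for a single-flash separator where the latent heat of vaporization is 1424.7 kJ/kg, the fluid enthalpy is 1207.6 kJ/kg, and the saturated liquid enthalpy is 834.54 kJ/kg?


x = (h - hf) / hfg
x = (1207.6 - 834.54) / 1424.7
x = 0.26185


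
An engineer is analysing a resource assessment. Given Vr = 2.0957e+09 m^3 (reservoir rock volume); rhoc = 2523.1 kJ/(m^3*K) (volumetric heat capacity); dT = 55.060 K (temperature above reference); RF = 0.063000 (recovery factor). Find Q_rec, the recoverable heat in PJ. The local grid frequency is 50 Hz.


Step 1: Q_s = Vr*rhoc*dT/1e12 = 2.0957e+09*2523.1*55.06/1e12 = 291.1386 PJ
Step 2: Q_rec = Q_s * RF = 291.1386 * 0.063 = 18.342 PJ
Q_rec = 18.342 PJ


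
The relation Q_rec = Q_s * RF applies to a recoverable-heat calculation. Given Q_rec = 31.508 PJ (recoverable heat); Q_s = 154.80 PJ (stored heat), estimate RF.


RF = Q_rec / Q_s
RF = 31.508 / 154.80
RF = 0.20354


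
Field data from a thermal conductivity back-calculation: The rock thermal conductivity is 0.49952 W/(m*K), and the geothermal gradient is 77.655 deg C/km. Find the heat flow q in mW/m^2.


q = k * grad / 1000
q = 0.49952 * 77.655 / 1000
q = 0.03879023 W/m^2
Convert: 0.03879023 W/m^2 * 1000.0 = 38.790 mW/m^2
q = 38.790 mW/m^2


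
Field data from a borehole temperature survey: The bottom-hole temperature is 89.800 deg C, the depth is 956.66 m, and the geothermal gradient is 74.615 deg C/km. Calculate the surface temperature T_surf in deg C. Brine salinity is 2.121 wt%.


T_surf = T_d - grad * d / 1000
T_surf = 89.800 - 74.615 * 956.66 / 1000
T_surf = 18.419 deg C


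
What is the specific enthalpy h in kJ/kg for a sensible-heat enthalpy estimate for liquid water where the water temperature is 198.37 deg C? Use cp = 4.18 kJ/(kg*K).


h = cp * T
h = 4.18 * 198.37
h = 829.19 kJ/kg


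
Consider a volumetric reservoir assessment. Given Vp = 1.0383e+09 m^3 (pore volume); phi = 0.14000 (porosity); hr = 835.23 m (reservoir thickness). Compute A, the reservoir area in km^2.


A = Vp / (1e6 * hr * phi)
A = 1.0383e+09 / (1e6 * 835.23 * 0.14000)
A = 8.8795 km^2


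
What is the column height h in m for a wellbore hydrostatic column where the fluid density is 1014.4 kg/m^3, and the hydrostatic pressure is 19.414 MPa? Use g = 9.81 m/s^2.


h = P * 1e6 / (g * rho)
h = 19.414 * 1e6 / (9.81 * 1014.4)
h = 1950.9 m


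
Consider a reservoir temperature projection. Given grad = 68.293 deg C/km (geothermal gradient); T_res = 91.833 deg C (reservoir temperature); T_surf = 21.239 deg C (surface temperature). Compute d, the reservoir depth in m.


d = (T_res - T_surf) / grad * 1000
d = (91.833 - 21.239) / 68.293 * 1000
d = 1033.7 m


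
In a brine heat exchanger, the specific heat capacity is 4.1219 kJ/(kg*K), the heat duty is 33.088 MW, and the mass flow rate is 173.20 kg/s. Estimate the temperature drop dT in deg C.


dT = Q * 1000 / (mdot * cp)
dT = 33.088 * 1000 / (173.20 * 4.1219)
dT = 46.34738 K
Convert (temperature difference, 1 K = 1 deg C): 46.34738 K = 46.34738 deg C
dT = 46.347 deg C


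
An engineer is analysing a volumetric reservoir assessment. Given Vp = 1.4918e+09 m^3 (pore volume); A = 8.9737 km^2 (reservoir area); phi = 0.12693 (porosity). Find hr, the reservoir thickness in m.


hr = Vp / (A * 1e6 * phi)
hr = 1.4918e+09 / (8.9737 * 1e6 * 0.12693)
hr = 1309.7 m


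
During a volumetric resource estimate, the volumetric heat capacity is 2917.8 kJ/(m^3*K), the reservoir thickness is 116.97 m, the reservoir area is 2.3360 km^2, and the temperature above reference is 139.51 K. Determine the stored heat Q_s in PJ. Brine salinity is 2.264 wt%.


Step 1: Vr = A*1e6*hr = 2.336*1e6*116.97 = 2.732419e+08 m^3
Step 2: Q_s = Vr*rhoc*dT/1e12 = 2.732419e+08*2917.8*139.51/1e12 = 111.23 PJ
Q_s = 111.23 PJ


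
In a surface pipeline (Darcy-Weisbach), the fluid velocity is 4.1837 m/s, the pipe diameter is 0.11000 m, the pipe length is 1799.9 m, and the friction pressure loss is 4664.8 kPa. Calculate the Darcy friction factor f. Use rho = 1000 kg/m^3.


f = dP*1000 / ((L/D)*(rho*vel^2/2))
f = 4664.8*1000 / ((1799.9/0.11000)*(1000*4.1837^2/2))
f = 0.032575


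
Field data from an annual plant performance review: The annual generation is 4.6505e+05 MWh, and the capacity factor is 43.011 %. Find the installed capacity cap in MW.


cap = E_a / (CF/100 * 8760)
cap = 4.6505e+05 / (43.011/100 * 8760)
cap = 123.43 MW


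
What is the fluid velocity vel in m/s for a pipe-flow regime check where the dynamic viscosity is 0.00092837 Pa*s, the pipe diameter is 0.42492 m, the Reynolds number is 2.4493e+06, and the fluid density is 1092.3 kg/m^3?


vel = Re * mu / (rho * D)
vel = 2.4493e+06 * 0.00092837 / (1092.3 * 0.42492)
vel = 4.8991 m/s


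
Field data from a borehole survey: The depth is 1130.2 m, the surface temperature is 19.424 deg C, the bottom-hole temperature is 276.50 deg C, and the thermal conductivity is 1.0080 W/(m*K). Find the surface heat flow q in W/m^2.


Step 1: grad = (T_d - T_surf)/d * 1000 = (276.5 - 19.424)/1130.2 * 1000 = 227.4606 deg C/km
Step 2: q = k * grad / 1000 = 1.008 * 227.4606 / 1000 = 0.22928 W/m^2
q = 0.22928 W/m^2


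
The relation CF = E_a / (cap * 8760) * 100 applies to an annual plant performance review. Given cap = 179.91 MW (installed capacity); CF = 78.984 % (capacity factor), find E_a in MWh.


E_a = CF / 100 * cap * 8760
E_a = 78.984 / 100 * 179.91 * 8760
E_a = 1.2448e+06 MWh


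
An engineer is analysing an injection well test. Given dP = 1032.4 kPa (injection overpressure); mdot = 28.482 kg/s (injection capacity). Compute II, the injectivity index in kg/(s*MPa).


II = mdot * 1000 / dP
II = 28.482 * 1000 / 1032.4
II = 27.588 kg/(s*MPa)


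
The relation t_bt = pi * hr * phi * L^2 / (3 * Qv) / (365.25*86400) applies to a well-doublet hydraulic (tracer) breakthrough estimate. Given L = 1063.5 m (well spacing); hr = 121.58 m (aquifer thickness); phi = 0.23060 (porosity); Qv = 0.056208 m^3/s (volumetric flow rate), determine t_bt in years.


t_bt = pi * hr * phi * L^2 / (3 * Qv) / (365.25*86400)
t_bt = pi * 121.58 * 0.23060 * 1063.5^2 / (3 * 0.056208) / (365.25*86400)
t_bt = 18.721 years


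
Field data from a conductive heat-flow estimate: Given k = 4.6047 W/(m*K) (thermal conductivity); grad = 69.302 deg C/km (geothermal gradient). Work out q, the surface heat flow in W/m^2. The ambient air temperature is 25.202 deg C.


q = k * grad / 1000
q = 4.6047 * 69.302 / 1000
q = 0.31911 W/m^2


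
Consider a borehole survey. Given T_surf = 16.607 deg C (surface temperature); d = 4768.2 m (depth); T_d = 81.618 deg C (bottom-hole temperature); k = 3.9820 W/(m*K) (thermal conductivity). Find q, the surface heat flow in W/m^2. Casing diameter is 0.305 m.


Step 1: grad = (T_d - T_surf)/d * 1000 = (81.618 - 16.607)/4768.2 * 1000 = 13.63429 deg C/km
Step 2: q = k * grad / 1000 = 3.982 * 13.63429 / 1000 = 0.054292 W/m^2
q = 0.054292 W/m^2


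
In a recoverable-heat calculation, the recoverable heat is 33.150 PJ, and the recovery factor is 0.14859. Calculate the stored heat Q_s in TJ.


Q_s = Q_rec / RF
Q_s = 33.150 / 0.14859
Q_s = 223.0971 PJ
Convert: 223.0971 PJ * 1000.0 = 2.2310e+05 TJ
Q_s = 2.2310e+05 TJ


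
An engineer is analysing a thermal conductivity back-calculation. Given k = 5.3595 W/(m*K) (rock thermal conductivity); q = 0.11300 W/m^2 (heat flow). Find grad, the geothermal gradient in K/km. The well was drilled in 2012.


grad = q / k * 1000
grad = 0.11300 / 5.3595 * 1000
grad = 21.08406 deg C/km
Convert: 21.08406 deg C/km * 1.0 = 21.084 K/km
grad = 21.084 K/km


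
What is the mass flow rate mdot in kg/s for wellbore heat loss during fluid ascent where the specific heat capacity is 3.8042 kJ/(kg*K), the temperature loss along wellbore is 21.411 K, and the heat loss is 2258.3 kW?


mdot = Q_loss / (cp * dT)
mdot = 2258.3 / (3.8042 * 21.411)
mdot = 27.726 kg/s


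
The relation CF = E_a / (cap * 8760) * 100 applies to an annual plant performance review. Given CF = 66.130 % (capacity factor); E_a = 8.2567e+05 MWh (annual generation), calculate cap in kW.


cap = E_a / (CF/100 * 8760)
cap = 8.2567e+05 / (66.130/100 * 8760)
cap = 142.5292 MW
Convert: 142.5292 MW * 1000.0 = 1.4253e+05 kW
cap = 1.4253e+05 kW


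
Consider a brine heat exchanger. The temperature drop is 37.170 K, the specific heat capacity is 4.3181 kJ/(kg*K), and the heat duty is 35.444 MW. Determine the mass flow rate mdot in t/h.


mdot = Q * 1000 / (cp * dT)
mdot = 35.444 * 1000 / (4.3181 * 37.170)
mdot = 220.8297 kg/s
Convert: 220.8297 kg/s * 3.6 = 794.99 t/h
mdot = 794.99 t/h


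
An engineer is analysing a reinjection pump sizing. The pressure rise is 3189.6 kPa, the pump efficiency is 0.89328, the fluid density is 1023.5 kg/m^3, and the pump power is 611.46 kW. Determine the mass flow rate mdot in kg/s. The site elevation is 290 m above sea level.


mdot = P_pump * rho * eta / dP
mdot = 611.46 * 1023.5 * 0.89328 / 3189.6
mdot = 175.27 kg/s


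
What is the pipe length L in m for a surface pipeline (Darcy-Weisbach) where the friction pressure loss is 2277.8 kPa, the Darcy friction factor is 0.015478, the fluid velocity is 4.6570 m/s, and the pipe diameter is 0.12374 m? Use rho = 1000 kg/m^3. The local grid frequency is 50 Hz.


L = dP*1000*D / (f*rho*vel^2/2)
L = 2277.8*1000*0.12374 / (0.015478*1000*4.6570^2/2)
L = 1679.3 m


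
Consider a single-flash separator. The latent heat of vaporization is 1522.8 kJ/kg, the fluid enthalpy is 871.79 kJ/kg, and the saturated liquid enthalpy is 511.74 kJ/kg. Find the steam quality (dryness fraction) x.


x = (h - hf) / hfg
x = (871.79 - 511.74) / 1522.8
x = 0.23644


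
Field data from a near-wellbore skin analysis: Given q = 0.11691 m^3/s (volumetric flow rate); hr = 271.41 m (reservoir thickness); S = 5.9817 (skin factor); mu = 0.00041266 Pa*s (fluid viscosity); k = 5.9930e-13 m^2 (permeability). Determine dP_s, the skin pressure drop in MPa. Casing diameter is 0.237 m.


dP_s = S * q * mu / (2*pi*k*hr) / 1000
dP_s = 5.9817 * 0.11691 * 0.00041266 / (2*pi*5.9930e-13*271.41) / 1000
dP_s = 282.3701 kPa
Convert: 282.3701 kPa * 0.001 = 0.28237 MPa
dP_s = 0.28237 MPa


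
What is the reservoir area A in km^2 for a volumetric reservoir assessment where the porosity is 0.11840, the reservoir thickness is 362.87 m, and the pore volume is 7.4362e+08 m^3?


A = Vp / (1e6 * hr * phi)
A = 7.4362e+08 / (1e6 * 362.87 * 0.11840)
A = 17.308 km^2


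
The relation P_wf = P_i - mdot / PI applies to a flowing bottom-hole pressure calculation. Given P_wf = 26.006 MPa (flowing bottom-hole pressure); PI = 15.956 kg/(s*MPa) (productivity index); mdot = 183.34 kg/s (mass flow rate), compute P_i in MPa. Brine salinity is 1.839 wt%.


P_i = P_wf + mdot / PI
P_i = 26.006 + 183.34 / 15.956
P_i = 37.496 MPa


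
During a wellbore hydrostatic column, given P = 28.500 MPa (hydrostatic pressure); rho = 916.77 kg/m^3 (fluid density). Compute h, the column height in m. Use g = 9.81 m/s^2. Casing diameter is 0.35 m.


h = P * 1e6 / (g * rho)
h = 28.500 * 1e6 / (9.81 * 916.77)
h = 3169.0 m


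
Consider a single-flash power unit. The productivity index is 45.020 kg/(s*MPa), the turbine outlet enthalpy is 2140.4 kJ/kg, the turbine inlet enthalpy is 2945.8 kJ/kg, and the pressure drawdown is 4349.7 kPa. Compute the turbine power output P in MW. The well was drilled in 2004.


Step 1: mdot = PI * dP / 1000 = 45.02 * 4349.7 / 1000 = 195.8235 kg/s
Step 2: P = mdot*(h_in - h_out)/1000 = 195.8235*(2945.8 - 2140.4)/1000 = 157.72 MW
P = 157.72 MW


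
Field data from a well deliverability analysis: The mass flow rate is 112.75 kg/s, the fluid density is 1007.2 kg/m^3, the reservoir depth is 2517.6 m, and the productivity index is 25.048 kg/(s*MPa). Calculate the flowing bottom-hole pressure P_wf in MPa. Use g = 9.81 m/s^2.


Step 1: P_i = rho*g*h/1e6 = 1007.2*9.81*2517.6/1e6 = 24.87548 MPa
Step 2: P_wf = P_i - mdot/PI = 24.87548 - 112.75/25.048 = 20.374 MPa
P_wf = 20.374 MPa


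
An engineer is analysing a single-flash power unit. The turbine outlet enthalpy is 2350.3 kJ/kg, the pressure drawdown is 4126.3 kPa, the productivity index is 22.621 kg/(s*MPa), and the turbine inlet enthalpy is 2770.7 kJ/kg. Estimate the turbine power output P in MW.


Step 1: mdot = PI * dP / 1000 = 22.621 * 4126.3 / 1000 = 93.34103 kg/s
Step 2: P = mdot*(h_in - h_out)/1000 = 93.34103*(2770.7 - 2350.3)/1000 = 39.241 MW
P = 39.241 MW


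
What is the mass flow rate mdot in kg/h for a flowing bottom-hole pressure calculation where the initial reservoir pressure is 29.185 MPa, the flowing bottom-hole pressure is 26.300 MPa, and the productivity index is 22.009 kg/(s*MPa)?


mdot = (P_i - P_wf) * PI
mdot = (29.185 - 26.300) * 22.009
mdot = 63.49596 kg/s
Convert: 63.49596 kg/s * 3600.0 = 2.2859e+05 kg/h
mdot = 2.2859e+05 kg/h


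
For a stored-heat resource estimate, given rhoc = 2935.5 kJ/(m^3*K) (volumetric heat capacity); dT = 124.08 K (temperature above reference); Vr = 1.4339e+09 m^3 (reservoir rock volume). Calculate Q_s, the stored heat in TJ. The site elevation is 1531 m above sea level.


Q_s = Vr * rhoc * dT / 1e12
Q_s = 1.4339e+09 * 2935.5 * 124.08 / 1e12
Q_s = 522.2792 PJ
Convert: 522.2792 PJ * 1000.0 = 5.2228e+05 TJ
Q_s = 5.2228e+05 TJ


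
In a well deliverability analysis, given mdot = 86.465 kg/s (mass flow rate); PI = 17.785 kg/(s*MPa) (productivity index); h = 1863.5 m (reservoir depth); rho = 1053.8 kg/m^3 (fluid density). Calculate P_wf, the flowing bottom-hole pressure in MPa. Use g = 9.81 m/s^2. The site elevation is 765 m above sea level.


Step 1: P_i = rho*g*h/1e6 = 1053.8*9.81*1863.5/1e6 = 19.26445 MPa
Step 2: P_wf = P_i - mdot/PI = 19.26445 - 86.465/17.785 = 14.403 MPa
P_wf = 14.403 MPa


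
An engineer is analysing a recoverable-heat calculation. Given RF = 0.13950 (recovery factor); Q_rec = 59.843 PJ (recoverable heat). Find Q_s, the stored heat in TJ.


Q_s = Q_rec / RF
Q_s = 59.843 / 0.13950
Q_s = 428.9821 PJ
Convert: 428.9821 PJ * 1000.0 = 4.2898e+05 TJ
Q_s = 4.2898e+05 TJ


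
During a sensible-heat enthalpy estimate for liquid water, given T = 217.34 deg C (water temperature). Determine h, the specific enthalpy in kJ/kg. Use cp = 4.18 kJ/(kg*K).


h = cp * T
h = 4.18 * 217.34
h = 908.48 kJ/kg


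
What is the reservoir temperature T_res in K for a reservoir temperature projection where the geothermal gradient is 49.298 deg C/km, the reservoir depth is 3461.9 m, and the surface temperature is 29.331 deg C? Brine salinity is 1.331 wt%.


T_res = T_surf + grad * d / 1000
T_res = 29.331 + 49.298 * 3461.9 / 1000
T_res = 199.9957 deg C
Convert to K: 199.9957 + 273.15 = 473.15 K
T_res = 473.15 K


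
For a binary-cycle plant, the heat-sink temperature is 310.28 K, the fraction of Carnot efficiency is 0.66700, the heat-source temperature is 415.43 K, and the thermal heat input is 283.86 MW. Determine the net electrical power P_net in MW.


Step 1: eta = (1 - Tc/Th)*f = (1 - 310.28/415.43)*0.667 = 0.1688252
Step 2: P_net = eta * Q_in = 0.1688252 * 283.86 = 47.923 MW
P_net = 47.923 MW


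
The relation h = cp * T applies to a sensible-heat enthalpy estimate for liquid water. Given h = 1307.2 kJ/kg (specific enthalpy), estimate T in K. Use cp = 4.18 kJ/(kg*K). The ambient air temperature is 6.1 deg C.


T = h / cp
T = 1307.2 / 4.18
T = 312.7273 deg C
Convert to K: 312.7273 + 273.15 = 585.88 K
T = 585.88 K


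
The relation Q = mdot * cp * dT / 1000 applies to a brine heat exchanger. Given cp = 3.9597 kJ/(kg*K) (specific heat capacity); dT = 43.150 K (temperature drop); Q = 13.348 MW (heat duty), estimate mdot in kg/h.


mdot = Q * 1000 / (cp * dT)
mdot = 13.348 * 1000 / (3.9597 * 43.150)
mdot = 78.12196 kg/s
Convert: 78.12196 kg/s * 3600.0 = 2.8124e+05 kg/h
mdot = 2.8124e+05 kg/h


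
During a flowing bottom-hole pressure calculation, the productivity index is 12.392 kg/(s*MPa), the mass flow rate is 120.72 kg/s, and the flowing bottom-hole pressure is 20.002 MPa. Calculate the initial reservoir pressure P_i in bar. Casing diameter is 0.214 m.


P_i = P_wf + mdot / PI
P_i = 20.002 + 120.72 / 12.392
P_i = 29.74377 MPa
Convert: 29.74377 MPa * 10.0 = 297.44 bar
P_i = 297.44 bar


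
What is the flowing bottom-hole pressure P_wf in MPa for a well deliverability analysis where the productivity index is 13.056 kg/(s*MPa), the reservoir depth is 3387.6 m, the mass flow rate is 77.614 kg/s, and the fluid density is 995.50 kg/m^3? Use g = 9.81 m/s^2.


Step 1: P_i = rho*g*h/1e6 = 995.5*9.81*3387.6/1e6 = 33.08281 MPa
Step 2: P_wf = P_i - mdot/PI = 33.08281 - 77.614/13.056 = 27.138 MPa
P_wf = 27.138 MPa


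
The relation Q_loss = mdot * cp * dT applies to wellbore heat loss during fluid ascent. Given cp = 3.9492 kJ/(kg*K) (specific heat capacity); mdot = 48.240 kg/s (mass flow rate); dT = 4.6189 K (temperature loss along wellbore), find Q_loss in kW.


Q_loss = mdot * cp * dT
Q_loss = 48.240 * 3.9492 * 4.6189
Q_loss = 879.94 kW


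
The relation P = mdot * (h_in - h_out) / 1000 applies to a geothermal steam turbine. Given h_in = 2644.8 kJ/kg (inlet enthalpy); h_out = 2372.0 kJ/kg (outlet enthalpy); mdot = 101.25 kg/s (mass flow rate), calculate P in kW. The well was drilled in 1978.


P = mdot * (h_in - h_out) / 1000
P = 101.25 * (2644.8 - 2372.0) / 1000
P = 27.62100 MW
Convert: 27.62100 MW * 1000.0 = 27621 kW
P = 27621 kW


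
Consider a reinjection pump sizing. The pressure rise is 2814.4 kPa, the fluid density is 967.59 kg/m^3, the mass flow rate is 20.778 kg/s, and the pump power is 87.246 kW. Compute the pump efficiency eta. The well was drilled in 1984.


eta = mdot * dP / (rho * P_pump)
eta = 20.778 * 2814.4 / (967.59 * 87.246)
eta = 0.69271


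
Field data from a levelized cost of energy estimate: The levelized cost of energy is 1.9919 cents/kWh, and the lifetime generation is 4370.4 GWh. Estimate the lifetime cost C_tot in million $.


C_tot = LCOE / 100 * E_tot
C_tot = 1.9919 / 100 * 4370.4
C_tot = 87.054 million $


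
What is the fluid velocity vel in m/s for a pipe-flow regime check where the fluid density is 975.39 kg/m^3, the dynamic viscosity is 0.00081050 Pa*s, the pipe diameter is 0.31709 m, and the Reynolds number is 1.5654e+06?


vel = Re * mu / (rho * D)
vel = 1.5654e+06 * 0.00081050 / (975.39 * 0.31709)
vel = 4.1022 m/s


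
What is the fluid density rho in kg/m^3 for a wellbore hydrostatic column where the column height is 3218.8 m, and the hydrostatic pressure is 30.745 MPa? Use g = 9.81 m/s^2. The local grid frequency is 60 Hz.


rho = P * 1e6 / (g * h)
rho = 30.745 * 1e6 / (9.81 * 3218.8)
rho = 973.67 kg/m^3


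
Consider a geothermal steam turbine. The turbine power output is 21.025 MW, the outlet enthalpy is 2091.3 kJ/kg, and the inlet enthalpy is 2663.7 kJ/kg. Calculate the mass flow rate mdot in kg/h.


mdot = P * 1000 / (h_in - h_out)
mdot = 21.025 * 1000 / (2663.7 - 2091.3)
mdot = 36.73131 kg/s
Convert: 36.73131 kg/s * 3600.0 = 1.3223e+05 kg/h
mdot = 1.3223e+05 kg/h


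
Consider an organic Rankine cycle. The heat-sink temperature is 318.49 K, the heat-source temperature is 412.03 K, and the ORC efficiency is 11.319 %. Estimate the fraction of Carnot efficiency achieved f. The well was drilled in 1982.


f = (eta_orc/100) / (1 - Tc/Th)
f = (11.319/100) / (1 - 318.49/412.03)
f = 0.49859


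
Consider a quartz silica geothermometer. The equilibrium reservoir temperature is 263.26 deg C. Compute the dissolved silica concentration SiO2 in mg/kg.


SiO2 = 10^(5.19 - 1309/(T_eq + 273.15))
SiO2 = 10^(5.19 - 1309/(263.26 + 273.15))
SiO2 = 561.96 mg/kg


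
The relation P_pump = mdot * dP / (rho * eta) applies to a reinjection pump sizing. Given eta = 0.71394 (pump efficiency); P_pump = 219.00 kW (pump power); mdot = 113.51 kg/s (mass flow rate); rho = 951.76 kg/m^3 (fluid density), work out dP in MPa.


dP = P_pump * rho * eta / mdot
dP = 219.00 * 951.76 * 0.71394 / 113.51
dP = 1310.989 kPa
Convert: 1310.989 kPa * 0.001 = 1.3110 MPa
dP = 1.3110 MPa


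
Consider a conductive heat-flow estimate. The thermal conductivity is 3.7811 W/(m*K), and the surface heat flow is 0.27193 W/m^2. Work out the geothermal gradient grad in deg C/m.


grad = q * 1000 / k
grad = 0.27193 * 1000 / 3.7811
grad = 71.91822 deg C/km
Convert: 71.91822 deg C/km * 0.001 = 0.071918 deg C/m
grad = 0.071918 deg C/m


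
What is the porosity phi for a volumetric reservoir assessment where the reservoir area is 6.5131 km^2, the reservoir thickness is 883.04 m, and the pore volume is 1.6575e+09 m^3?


phi = Vp / (A * 1e6 * hr)
phi = 1.6575e+09 / (6.5131 * 1e6 * 883.04)
phi = 0.28819


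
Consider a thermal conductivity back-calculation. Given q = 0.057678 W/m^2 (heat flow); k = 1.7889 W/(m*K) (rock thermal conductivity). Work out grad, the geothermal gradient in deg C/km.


grad = q / k * 1000
grad = 0.057678 / 1.7889 * 1000
grad = 32.242 deg C/km


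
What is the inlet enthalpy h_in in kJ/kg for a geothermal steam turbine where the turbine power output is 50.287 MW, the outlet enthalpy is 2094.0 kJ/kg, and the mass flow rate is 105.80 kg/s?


h_in = h_out + P * 1000 / mdot
h_in = 2094.0 + 50.287 * 1000 / 105.80
h_in = 2569.3 kJ/kg
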